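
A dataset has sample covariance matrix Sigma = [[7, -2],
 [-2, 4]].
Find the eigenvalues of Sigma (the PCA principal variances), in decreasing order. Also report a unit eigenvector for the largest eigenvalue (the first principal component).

Step 1 — characteristic polynomial of 2×2 Sigma:
  det(Sigma - λI) = λ² - trace · λ + det = 0.
  trace = 7 + 4 = 11, det = 7·4 - (-2)² = 24.
Step 2 — discriminant:
  Δ = trace² - 4·det = 121 - 96 = 25.
Step 3 — eigenvalues:
  λ = (trace ± √Δ)/2 = (11 ± 5)/2,
  λ_1 = 8,  λ_2 = 3.

Step 4 — unit eigenvector for λ_1: solve (Sigma - λ_1 I)v = 0. First row:
  (7 - 8)·v_x + (-2)·v_y = 0, i.e. (-1)·v_x + (-2)·v_y = 0,
  so v ∝ (b, λ_1 - a) = (-2, 1); multiply by -1 so the first entry is positive: u = (2, -1).
  ||u|| = √((2)² + (-1)²) = √(5) ≈ 2.2361,
  v_1 = u/||u|| ≈ (0.8944, -0.4472) (||v_1|| = 1).

λ_1 = 8,  λ_2 = 3;  v_1 ≈ (0.8944, -0.4472)


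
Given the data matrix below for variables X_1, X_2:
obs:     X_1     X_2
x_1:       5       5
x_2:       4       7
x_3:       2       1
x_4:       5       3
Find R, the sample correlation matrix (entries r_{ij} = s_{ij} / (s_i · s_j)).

Step 1 — column means:
  mean(X_1) = (5 + 4 + 2 + 5) / 4 = 16/4 = 4
  mean(X_2) = (5 + 7 + 1 + 3) / 4 = 16/4 = 4

Step 2 — sample variances and covariances s[i,j] = (1/(n-1)) · Σ_k (x_{k,i} - mean_i) · (x_{k,j} - mean_j), with n-1 = 3:
  s[X_1,X_1] = ((1)·(1) + (0)·(0) + (-2)·(-2) + (1)·(1)) / 3 = 6/3 = 2
  s[X_1,X_2] = ((1)·(1) + (0)·(3) + (-2)·(-3) + (1)·(-1)) / 3 = 6/3 = 2
  s[X_2,X_2] = ((1)·(1) + (3)·(3) + (-3)·(-3) + (-1)·(-1)) / 3 = 20/3 = 6.6667
  Sample standard deviations s_i = √(s[i,i]):
  s(X_1) = √(2) = 1.4142
  s(X_2) = √(6.6667) = 2.582

Step 3 — r_{ij} = s_{ij} / (s_i · s_j):
  r[X_1,X_1] = 1 (diagonal).
  r[X_1,X_2] = 2 / (1.4142 · 2.582) = 2 / 3.6515 = 0.5477
  r[X_2,X_2] = 1 (diagonal).

R is symmetric with unit diagonal. Assembling:

R = [[1, 0.5477],
 [0.5477, 1]]


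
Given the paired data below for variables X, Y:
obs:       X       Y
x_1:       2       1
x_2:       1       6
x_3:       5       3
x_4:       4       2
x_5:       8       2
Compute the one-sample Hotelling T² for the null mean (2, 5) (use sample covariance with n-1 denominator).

Step 1 — sample mean vector:
  mean(X) = (2 + 1 + 5 + 4 + 8) / 5 = 20/5 = 4
  mean(Y) = (1 + 6 + 3 + 2 + 2) / 5 = 14/5 = 2.8
  x̄ = (4, 2.8),  deviation x̄ - mu_0 = (4, 2.8) - (2, 5) = (2, -2.2).

Step 2 — sample covariance matrix, S[i,j] = (1/(n-1)) · Σ_k (x_{k,i} - mean_i) · (x_{k,j} - mean_j), divisor n-1 = 4:
  S[X,X] = ((-2)·(-2) + (-3)·(-3) + (1)·(1) + (0)·(0) + (4)·(4)) / 4 = 30/4 = 7.5
  S[X,Y] = ((-2)·(-1.8) + (-3)·(3.2) + (1)·(0.2) + (0)·(-0.8) + (4)·(-0.8)) / 4 = -9/4 = -2.25
  S[Y,Y] = ((-1.8)·(-1.8) + (3.2)·(3.2) + (0.2)·(0.2) + (-0.8)·(-0.8) + (-0.8)·(-0.8)) / 4 = 14.8/4 = 3.7
  S = [[7.5, -2.25],
 [-2.25, 3.7]].

Step 3 — invert S. det(S) = 7.5·3.7 - (-2.25)² = 22.6875.
  S^{-1} = (1/det) · [[d, -b], [-b, a]] = [[0.1631, 0.0992],
 [0.0992, 0.3306]].

Step 4 — quadratic form (x̄ - mu_0)^T · S^{-1} · (x̄ - mu_0):
  S^{-1} · (x̄ - mu_0) = (0.108, -0.5289),
  (x̄ - mu_0)^T · [...] = (2)·(0.108) + (-2.2)·(-0.5289) = 1.3796.

Step 5 — scale by n: T² = 5 · 1.3796 = 6.8981.

T² ≈ 6.8981


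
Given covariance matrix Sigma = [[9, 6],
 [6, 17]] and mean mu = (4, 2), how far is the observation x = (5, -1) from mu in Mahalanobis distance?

Step 1 — centre the observation: (x - mu) = (1, -3).

Step 2 — invert Sigma. det(Sigma) = 9·17 - (6)² = 117.
  Sigma^{-1} = (1/det) · [[d, -b], [-b, a]] = [[0.1453, -0.0513],
 [-0.0513, 0.0769]].

Step 3 — form the quadratic (x - mu)^T · Sigma^{-1} · (x - mu):
  Sigma^{-1} · (x - mu) = (0.2991, -0.2821).
  (x - mu)^T · [Sigma^{-1} · (x - mu)] = (1)·(0.2991) + (-3)·(-0.2821) = 1.1453.

Step 4 — take square root: d = √(1.1453) ≈ 1.0702.

d(x, mu) = √(1.1453) ≈ 1.0702


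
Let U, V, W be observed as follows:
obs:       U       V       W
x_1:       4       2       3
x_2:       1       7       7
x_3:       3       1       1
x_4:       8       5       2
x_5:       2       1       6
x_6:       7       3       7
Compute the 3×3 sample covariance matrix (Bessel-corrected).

Step 1 — column means:
  mean(U) = (4 + 1 + 3 + 8 + 2 + 7) / 6 = 25/6 = 4.1667
  mean(V) = (2 + 7 + 1 + 5 + 1 + 3) / 6 = 19/6 = 3.1667
  mean(W) = (3 + 7 + 1 + 2 + 6 + 7) / 6 = 26/6 = 4.3333

Step 2 — sample covariance S[i,j] = (1/(n-1)) · Σ_k (x_{k,i} - mean_i) · (x_{k,j} - mean_j), with n-1 = 5.
  S[U,U] = ((-0.1667)·(-0.1667) + (-3.1667)·(-3.1667) + (-1.1667)·(-1.1667) + (3.8333)·(3.8333) + (-2.1667)·(-2.1667) + (2.8333)·(2.8333)) / 5 = 38.8333/5 = 7.7667
  S[U,V] = ((-0.1667)·(-1.1667) + (-3.1667)·(3.8333) + (-1.1667)·(-2.1667) + (3.8333)·(1.8333) + (-2.1667)·(-2.1667) + (2.8333)·(-0.1667)) / 5 = 1.8333/5 = 0.3667
  S[U,W] = ((-0.1667)·(-1.3333) + (-3.1667)·(2.6667) + (-1.1667)·(-3.3333) + (3.8333)·(-2.3333) + (-2.1667)·(1.6667) + (2.8333)·(2.6667)) / 5 = -9.3333/5 = -1.8667
  S[V,V] = ((-1.1667)·(-1.1667) + (3.8333)·(3.8333) + (-2.1667)·(-2.1667) + (1.8333)·(1.8333) + (-2.1667)·(-2.1667) + (-0.1667)·(-0.1667)) / 5 = 28.8333/5 = 5.7667
  S[V,W] = ((-1.1667)·(-1.3333) + (3.8333)·(2.6667) + (-2.1667)·(-3.3333) + (1.8333)·(-2.3333) + (-2.1667)·(1.6667) + (-0.1667)·(2.6667)) / 5 = 10.6667/5 = 2.1333
  S[W,W] = ((-1.3333)·(-1.3333) + (2.6667)·(2.6667) + (-3.3333)·(-3.3333) + (-2.3333)·(-2.3333) + (1.6667)·(1.6667) + (2.6667)·(2.6667)) / 5 = 35.3333/5 = 7.0667

S is symmetric (S[j,i] = S[i,j]). Assembling:

S = [[7.7667, 0.3667, -1.8667],
 [0.3667, 5.7667, 2.1333],
 [-1.8667, 2.1333, 7.0667]]


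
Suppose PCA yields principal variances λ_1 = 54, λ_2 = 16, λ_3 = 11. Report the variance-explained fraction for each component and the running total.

Step 1 — total variance = trace(Sigma) = Σ λ_i = 54 + 16 + 11 = 81.

Step 2 — fraction explained by component i = λ_i / Σ λ:
  PC1: 54/81 = 0.6667
  PC2: 16/81 = 0.1975
  PC3: 11/81 = 0.1358

Step 3 — cumulative fraction after k components = (λ_1 + ... + λ_k) / Σ λ:
  k = 1: 54/81 = 0.6667
  k = 2: (54 + 16)/81 = 70/81 = 0.8642
  k = 3: (54 + 16 + 11)/81 = 81/81 = 1

Summary (fraction, with percent):

explained: PC1 0.6667 (66.67%), PC2 0.1975 (19.75%), PC3 0.1358 (13.58%);  cumulative: 0.6667, 0.8642, 1


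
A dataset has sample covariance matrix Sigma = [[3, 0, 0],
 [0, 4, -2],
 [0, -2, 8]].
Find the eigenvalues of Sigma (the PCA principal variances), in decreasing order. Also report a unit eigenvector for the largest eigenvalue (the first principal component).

Step 1 — characteristic polynomial p(λ) = det(λI - Sigma) = λ³ - tr·λ² + c_1·λ - det, where tr = trace, c_1 = sum of the principal 2×2 minors, det = det(Sigma):
  tr = 3 + 4 + 8 = 15,
  c_1 = (3·4 - (0)²) + (3·8 - (0)²) + (4·8 - (-2)²) = 12 + 24 + 28 = 64,
  det = 3·(4·8 - (-2)²) - (0)·((0)·8 - (-2)·(0)) + (0)·((0)·(-2) - 4·(0)) = 3·(28) - (0)·(0) + (0)·(0) = 84.
  So p(λ) = λ³ - 15λ² + 64λ - 84.
Step 2 — look for an integer root (rational root theorem: any rational root is an integer divisor of 84). Testing λ = 3:
  p(3) = 27 - 135 + 192 - 84 = 0  ✓
  Dividing out (λ - 3): p(λ) = (λ - 3)(λ² - 12λ + 28).
Step 3 — remaining eigenvalues from the quadratic λ² - 12λ + 28 = 0:
  Δ = 12² - 4·28 = 144 - 112 = 32,  λ = (12 ± √32)/2 = (12 ± 5.6569)/2 ≈ 8.8284 or 3.1716.
  Sorted: λ_1 = 8.8284,  λ_2 = 3.1716,  λ_3 = 3  (check: sum = 15 = tr ✓).

Step 4 — unit eigenvector for λ_1 ≈ 8.8284: v spans the null space of (Sigma - λ_1 I), whose rows are
  r_1 = (-5.8284, 0, 0),  r_2 = (0, -4.8284, -2),  r_3 = (0, -2, -0.8284).
  v is orthogonal to every row, so take v ∝ r_1 × r_2 = ((0)·(-2) - (0)·(-4.8284), (0)·(0) - (-5.8284)·(-2), (-5.8284)·(-4.8284) - (0)·(0)) ≈ (0, -11.6569, 28.1421).
  Rescale (multiply by -1 so the first nonzero entry is positive): u = (0, 11.6569, -28.1421).
  ||u|| = √((0)² + (11.6569)² + (-28.1421)²) = √(927.862) ≈ 30.4608,  v_1 = u/||u|| ≈ (0, 0.3827, -0.9239) (||v_1|| = 1).

λ_1 = 8.8284,  λ_2 = 3.1716,  λ_3 = 3;  v_1 ≈ (0, 0.3827, -0.9239)


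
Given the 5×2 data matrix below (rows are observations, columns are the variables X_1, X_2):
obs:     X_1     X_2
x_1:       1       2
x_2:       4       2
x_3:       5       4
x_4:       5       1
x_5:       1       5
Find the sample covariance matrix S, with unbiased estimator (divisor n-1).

Step 1 — column means:
  mean(X_1) = (1 + 4 + 5 + 5 + 1) / 5 = 16/5 = 3.2
  mean(X_2) = (2 + 2 + 4 + 1 + 5) / 5 = 14/5 = 2.8

Step 2 — sample covariance S[i,j] = (1/(n-1)) · Σ_k (x_{k,i} - mean_i) · (x_{k,j} - mean_j), with n-1 = 4.
  S[X_1,X_1] = ((-2.2)·(-2.2) + (0.8)·(0.8) + (1.8)·(1.8) + (1.8)·(1.8) + (-2.2)·(-2.2)) / 4 = 16.8/4 = 4.2
  S[X_1,X_2] = ((-2.2)·(-0.8) + (0.8)·(-0.8) + (1.8)·(1.2) + (1.8)·(-1.8) + (-2.2)·(2.2)) / 4 = -4.8/4 = -1.2
  S[X_2,X_2] = ((-0.8)·(-0.8) + (-0.8)·(-0.8) + (1.2)·(1.2) + (-1.8)·(-1.8) + (2.2)·(2.2)) / 4 = 10.8/4 = 2.7

S is symmetric (S[j,i] = S[i,j]). Assembling:

S = [[4.2, -1.2],
 [-1.2, 2.7]]


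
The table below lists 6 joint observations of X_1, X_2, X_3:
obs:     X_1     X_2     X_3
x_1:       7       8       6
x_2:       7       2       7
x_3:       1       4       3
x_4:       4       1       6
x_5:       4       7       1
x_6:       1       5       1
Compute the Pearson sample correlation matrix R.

Step 1 — column means:
  mean(X_1) = (7 + 7 + 1 + 4 + 4 + 1) / 6 = 24/6 = 4
  mean(X_2) = (8 + 2 + 4 + 1 + 7 + 5) / 6 = 27/6 = 4.5
  mean(X_3) = (6 + 7 + 3 + 6 + 1 + 1) / 6 = 24/6 = 4

Step 2 — sample variances and covariances s[i,j] = (1/(n-1)) · Σ_k (x_{k,i} - mean_i) · (x_{k,j} - mean_j), with n-1 = 5:
  s[X_1,X_1] = ((3)·(3) + (3)·(3) + (-3)·(-3) + (0)·(0) + (0)·(0) + (-3)·(-3)) / 5 = 36/5 = 7.2
  s[X_1,X_2] = ((3)·(3.5) + (3)·(-2.5) + (-3)·(-0.5) + (0)·(-3.5) + (0)·(2.5) + (-3)·(0.5)) / 5 = 3/5 = 0.6
  s[X_1,X_3] = ((3)·(2) + (3)·(3) + (-3)·(-1) + (0)·(2) + (0)·(-3) + (-3)·(-3)) / 5 = 27/5 = 5.4
  s[X_2,X_2] = ((3.5)·(3.5) + (-2.5)·(-2.5) + (-0.5)·(-0.5) + (-3.5)·(-3.5) + (2.5)·(2.5) + (0.5)·(0.5)) / 5 = 37.5/5 = 7.5
  s[X_2,X_3] = ((3.5)·(2) + (-2.5)·(3) + (-0.5)·(-1) + (-3.5)·(2) + (2.5)·(-3) + (0.5)·(-3)) / 5 = -16/5 = -3.2
  s[X_3,X_3] = ((2)·(2) + (3)·(3) + (-1)·(-1) + (2)·(2) + (-3)·(-3) + (-3)·(-3)) / 5 = 36/5 = 7.2
  Sample standard deviations s_i = √(s[i,i]):
  s(X_1) = √(7.2) = 2.6833
  s(X_2) = √(7.5) = 2.7386
  s(X_3) = √(7.2) = 2.6833

Step 3 — r_{ij} = s_{ij} / (s_i · s_j):
  r[X_1,X_1] = 1 (diagonal).
  r[X_1,X_2] = 0.6 / (2.6833 · 2.7386) = 0.6 / 7.3485 = 0.0816
  r[X_1,X_3] = 5.4 / (2.6833 · 2.6833) = 5.4 / 7.2 = 0.75
  r[X_2,X_2] = 1 (diagonal).
  r[X_2,X_3] = -3.2 / (2.7386 · 2.6833) = -3.2 / 7.3485 = -0.4355
  r[X_3,X_3] = 1 (diagonal).

R is symmetric with unit diagonal. Assembling:

R = [[1, 0.0816, 0.75],
 [0.0816, 1, -0.4355],
 [0.75, -0.4355, 1]]


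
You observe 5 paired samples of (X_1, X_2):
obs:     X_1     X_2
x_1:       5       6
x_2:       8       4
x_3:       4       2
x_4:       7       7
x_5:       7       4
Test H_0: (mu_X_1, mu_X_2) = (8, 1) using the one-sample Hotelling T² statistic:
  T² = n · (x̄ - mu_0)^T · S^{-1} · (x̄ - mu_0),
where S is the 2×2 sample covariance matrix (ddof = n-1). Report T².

Step 1 — sample mean vector:
  mean(X_1) = (5 + 8 + 4 + 7 + 7) / 5 = 31/5 = 6.2
  mean(X_2) = (6 + 4 + 2 + 7 + 4) / 5 = 23/5 = 4.6
  x̄ = (6.2, 4.6),  deviation x̄ - mu_0 = (6.2, 4.6) - (8, 1) = (-1.8, 3.6).

Step 2 — sample covariance matrix, S[i,j] = (1/(n-1)) · Σ_k (x_{k,i} - mean_i) · (x_{k,j} - mean_j), divisor n-1 = 4:
  S[X_1,X_1] = ((-1.2)·(-1.2) + (1.8)·(1.8) + (-2.2)·(-2.2) + (0.8)·(0.8) + (0.8)·(0.8)) / 4 = 10.8/4 = 2.7
  S[X_1,X_2] = ((-1.2)·(1.4) + (1.8)·(-0.6) + (-2.2)·(-2.6) + (0.8)·(2.4) + (0.8)·(-0.6)) / 4 = 4.4/4 = 1.1
  S[X_2,X_2] = ((1.4)·(1.4) + (-0.6)·(-0.6) + (-2.6)·(-2.6) + (2.4)·(2.4) + (-0.6)·(-0.6)) / 4 = 15.2/4 = 3.8
  S = [[2.7, 1.1],
 [1.1, 3.8]].

Step 3 — invert S. det(S) = 2.7·3.8 - (1.1)² = 9.05.
  S^{-1} = (1/det) · [[d, -b], [-b, a]] = [[0.4199, -0.1215],
 [-0.1215, 0.2983]].

Step 4 — quadratic form (x̄ - mu_0)^T · S^{-1} · (x̄ - mu_0):
  S^{-1} · (x̄ - mu_0) = (-1.1934, 1.2928),
  (x̄ - mu_0)^T · [...] = (-1.8)·(-1.1934) + (3.6)·(1.2928) = 6.8022.

Step 5 — scale by n: T² = 5 · 6.8022 = 34.011.

T² ≈ 34.011


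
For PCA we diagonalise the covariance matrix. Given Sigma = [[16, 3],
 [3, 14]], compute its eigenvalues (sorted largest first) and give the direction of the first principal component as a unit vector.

Step 1 — characteristic polynomial of 2×2 Sigma:
  det(Sigma - λI) = λ² - trace · λ + det = 0.
  trace = 16 + 14 = 30, det = 16·14 - (3)² = 215.
Step 2 — discriminant:
  Δ = trace² - 4·det = 900 - 860 = 40.
Step 3 — eigenvalues:
  λ = (trace ± √Δ)/2 = (30 ± 6.3246)/2,
  λ_1 = 18.1623,  λ_2 = 11.8377.

Step 4 — unit eigenvector for λ_1: solve (Sigma - λ_1 I)v = 0. First row:
  (16 - 18.1623)·v_x + (3)·v_y = 0, i.e. (-2.1623)·v_x + (3)·v_y = 0,
  so v ∝ (b, λ_1 - a) = (3, 2.1623) = u.
  ||u|| = √((3)² + (2.1623)²) = √(13.6754) ≈ 3.698,
  v_1 = u/||u|| ≈ (0.8112, 0.5847) (||v_1|| = 1).

λ_1 = 18.1623,  λ_2 = 11.8377;  v_1 ≈ (0.8112, 0.5847)


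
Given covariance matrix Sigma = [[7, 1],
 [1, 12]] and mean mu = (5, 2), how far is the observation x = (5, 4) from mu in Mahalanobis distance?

Step 1 — centre the observation: (x - mu) = (0, 2).

Step 2 — invert Sigma. det(Sigma) = 7·12 - (1)² = 83.
  Sigma^{-1} = (1/det) · [[d, -b], [-b, a]] = [[0.1446, -0.012],
 [-0.012, 0.0843]].

Step 3 — form the quadratic (x - mu)^T · Sigma^{-1} · (x - mu):
  Sigma^{-1} · (x - mu) = (-0.0241, 0.1687).
  (x - mu)^T · [Sigma^{-1} · (x - mu)] = (0)·(-0.0241) + (2)·(0.1687) = 0.3373.

Step 4 — take square root: d = √(0.3373) ≈ 0.5808.

d(x, mu) = √(0.3373) ≈ 0.5808


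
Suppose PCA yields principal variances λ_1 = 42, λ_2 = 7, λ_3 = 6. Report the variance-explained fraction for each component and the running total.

Step 1 — total variance = trace(Sigma) = Σ λ_i = 42 + 7 + 6 = 55.

Step 2 — fraction explained by component i = λ_i / Σ λ:
  PC1: 42/55 = 0.7636
  PC2: 7/55 = 0.1273
  PC3: 6/55 = 0.1091

Step 3 — cumulative fraction after k components = (λ_1 + ... + λ_k) / Σ λ:
  k = 1: 42/55 = 0.7636
  k = 2: (42 + 7)/55 = 49/55 = 0.8909
  k = 3: (42 + 7 + 6)/55 = 55/55 = 1

Summary (fraction, with percent):

explained: PC1 0.7636 (76.36%), PC2 0.1273 (12.73%), PC3 0.1091 (10.91%);  cumulative: 0.7636, 0.8909, 1


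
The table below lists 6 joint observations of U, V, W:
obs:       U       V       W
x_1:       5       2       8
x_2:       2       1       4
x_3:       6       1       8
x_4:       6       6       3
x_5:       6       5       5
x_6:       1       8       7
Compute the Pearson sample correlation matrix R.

Step 1 — column means:
  mean(U) = (5 + 2 + 6 + 6 + 6 + 1) / 6 = 26/6 = 4.3333
  mean(V) = (2 + 1 + 1 + 6 + 5 + 8) / 6 = 23/6 = 3.8333
  mean(W) = (8 + 4 + 8 + 3 + 5 + 7) / 6 = 35/6 = 5.8333

Step 2 — sample variances and covariances s[i,j] = (1/(n-1)) · Σ_k (x_{k,i} - mean_i) · (x_{k,j} - mean_j), with n-1 = 5:
  s[U,U] = ((0.6667)·(0.6667) + (-2.3333)·(-2.3333) + (1.6667)·(1.6667) + (1.6667)·(1.6667) + (1.6667)·(1.6667) + (-3.3333)·(-3.3333)) / 5 = 25.3333/5 = 5.0667
  s[U,V] = ((0.6667)·(-1.8333) + (-2.3333)·(-2.8333) + (1.6667)·(-2.8333) + (1.6667)·(2.1667) + (1.6667)·(1.1667) + (-3.3333)·(4.1667)) / 5 = -7.6667/5 = -1.5333
  s[U,W] = ((0.6667)·(2.1667) + (-2.3333)·(-1.8333) + (1.6667)·(2.1667) + (1.6667)·(-2.8333) + (1.6667)·(-0.8333) + (-3.3333)·(1.1667)) / 5 = -0.6667/5 = -0.1333
  s[V,V] = ((-1.8333)·(-1.8333) + (-2.8333)·(-2.8333) + (-2.8333)·(-2.8333) + (2.1667)·(2.1667) + (1.1667)·(1.1667) + (4.1667)·(4.1667)) / 5 = 42.8333/5 = 8.5667
  s[V,W] = ((-1.8333)·(2.1667) + (-2.8333)·(-1.8333) + (-2.8333)·(2.1667) + (2.1667)·(-2.8333) + (1.1667)·(-0.8333) + (4.1667)·(1.1667)) / 5 = -7.1667/5 = -1.4333
  s[W,W] = ((2.1667)·(2.1667) + (-1.8333)·(-1.8333) + (2.1667)·(2.1667) + (-2.8333)·(-2.8333) + (-0.8333)·(-0.8333) + (1.1667)·(1.1667)) / 5 = 22.8333/5 = 4.5667
  Sample standard deviations s_i = √(s[i,i]):
  s(U) = √(5.0667) = 2.2509
  s(V) = √(8.5667) = 2.9269
  s(W) = √(4.5667) = 2.137

Step 3 — r_{ij} = s_{ij} / (s_i · s_j):
  r[U,U] = 1 (diagonal).
  r[U,V] = -1.5333 / (2.2509 · 2.9269) = -1.5333 / 6.5882 = -0.2327
  r[U,W] = -0.1333 / (2.2509 · 2.137) = -0.1333 / 4.8102 = -0.0277
  r[V,V] = 1 (diagonal).
  r[V,W] = -1.4333 / (2.9269 · 2.137) = -1.4333 / 6.2547 = -0.2292
  r[W,W] = 1 (diagonal).

R is symmetric with unit diagonal. Assembling:

R = [[1, -0.2327, -0.0277],
 [-0.2327, 1, -0.2292],
 [-0.0277, -0.2292, 1]]


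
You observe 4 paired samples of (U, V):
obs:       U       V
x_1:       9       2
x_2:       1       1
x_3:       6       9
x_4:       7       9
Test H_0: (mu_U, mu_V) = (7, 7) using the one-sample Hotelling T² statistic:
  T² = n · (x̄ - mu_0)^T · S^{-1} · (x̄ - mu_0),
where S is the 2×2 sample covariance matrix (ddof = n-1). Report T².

Step 1 — sample mean vector:
  mean(U) = (9 + 1 + 6 + 7) / 4 = 23/4 = 5.75
  mean(V) = (2 + 1 + 9 + 9) / 4 = 21/4 = 5.25
  x̄ = (5.75, 5.25),  deviation x̄ - mu_0 = (5.75, 5.25) - (7, 7) = (-1.25, -1.75).

Step 2 — sample covariance matrix, S[i,j] = (1/(n-1)) · Σ_k (x_{k,i} - mean_i) · (x_{k,j} - mean_j), divisor n-1 = 3:
  S[U,U] = ((3.25)·(3.25) + (-4.75)·(-4.75) + (0.25)·(0.25) + (1.25)·(1.25)) / 3 = 34.75/3 = 11.5833
  S[U,V] = ((3.25)·(-3.25) + (-4.75)·(-4.25) + (0.25)·(3.75) + (1.25)·(3.75)) / 3 = 15.25/3 = 5.0833
  S[V,V] = ((-3.25)·(-3.25) + (-4.25)·(-4.25) + (3.75)·(3.75) + (3.75)·(3.75)) / 3 = 56.75/3 = 18.9167
  S = [[11.5833, 5.0833],
 [5.0833, 18.9167]].

Step 3 — invert S. det(S) = 11.5833·18.9167 - (5.0833)² = 193.2778.
  S^{-1} = (1/det) · [[d, -b], [-b, a]] = [[0.0979, -0.0263],
 [-0.0263, 0.0599]].

Step 4 — quadratic form (x̄ - mu_0)^T · S^{-1} · (x̄ - mu_0):
  S^{-1} · (x̄ - mu_0) = (-0.0763, -0.072),
  (x̄ - mu_0)^T · [...] = (-1.25)·(-0.0763) + (-1.75)·(-0.072) = 0.2214.

Step 5 — scale by n: T² = 4 · 0.2214 = 0.8856.

T² ≈ 0.8856


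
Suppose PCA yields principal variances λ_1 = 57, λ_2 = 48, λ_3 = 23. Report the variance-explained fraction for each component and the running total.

Step 1 — total variance = trace(Sigma) = Σ λ_i = 57 + 48 + 23 = 128.

Step 2 — fraction explained by component i = λ_i / Σ λ:
  PC1: 57/128 = 0.4453
  PC2: 48/128 = 0.375
  PC3: 23/128 = 0.1797

Step 3 — cumulative fraction after k components = (λ_1 + ... + λ_k) / Σ λ:
  k = 1: 57/128 = 0.4453
  k = 2: (57 + 48)/128 = 105/128 = 0.8203
  k = 3: (57 + 48 + 23)/128 = 128/128 = 1

Summary (fraction, with percent):

explained: PC1 0.4453 (44.53%), PC2 0.375 (37.5%), PC3 0.1797 (17.97%);  cumulative: 0.4453, 0.8203, 1


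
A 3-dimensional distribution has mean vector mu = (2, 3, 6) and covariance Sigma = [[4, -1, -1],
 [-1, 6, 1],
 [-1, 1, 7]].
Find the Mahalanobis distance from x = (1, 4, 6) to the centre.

Step 1 — centre the observation: (x - mu) = (-1, 1, 0).

Step 2 — invert Sigma (cofactor / det for 3×3, or solve directly):
  Sigma^{-1} = [[0.268, 0.0392, 0.0327],
 [0.0392, 0.1765, -0.0196],
 [0.0327, -0.0196, 0.1503]].

Step 3 — form the quadratic (x - mu)^T · Sigma^{-1} · (x - mu):
  Sigma^{-1} · (x - mu) = (-0.2288, 0.1373, -0.0523).
  (x - mu)^T · [Sigma^{-1} · (x - mu)] = (-1)·(-0.2288) + (1)·(0.1373) + (0)·(-0.0523) = 0.366.

Step 4 — take square root: d = √(0.366) ≈ 0.605.

d(x, mu) = √(0.366) ≈ 0.605


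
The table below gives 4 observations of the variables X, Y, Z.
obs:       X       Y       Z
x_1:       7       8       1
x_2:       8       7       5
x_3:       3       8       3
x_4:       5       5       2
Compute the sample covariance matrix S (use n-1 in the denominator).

Step 1 — column means:
  mean(X) = (7 + 8 + 3 + 5) / 4 = 23/4 = 5.75
  mean(Y) = (8 + 7 + 8 + 5) / 4 = 28/4 = 7
  mean(Z) = (1 + 5 + 3 + 2) / 4 = 11/4 = 2.75

Step 2 — sample covariance S[i,j] = (1/(n-1)) · Σ_k (x_{k,i} - mean_i) · (x_{k,j} - mean_j), with n-1 = 3.
  S[X,X] = ((1.25)·(1.25) + (2.25)·(2.25) + (-2.75)·(-2.75) + (-0.75)·(-0.75)) / 3 = 14.75/3 = 4.9167
  S[X,Y] = ((1.25)·(1) + (2.25)·(0) + (-2.75)·(1) + (-0.75)·(-2)) / 3 = 0/3 = 0
  S[X,Z] = ((1.25)·(-1.75) + (2.25)·(2.25) + (-2.75)·(0.25) + (-0.75)·(-0.75)) / 3 = 2.75/3 = 0.9167
  S[Y,Y] = ((1)·(1) + (0)·(0) + (1)·(1) + (-2)·(-2)) / 3 = 6/3 = 2
  S[Y,Z] = ((1)·(-1.75) + (0)·(2.25) + (1)·(0.25) + (-2)·(-0.75)) / 3 = 0/3 = 0
  S[Z,Z] = ((-1.75)·(-1.75) + (2.25)·(2.25) + (0.25)·(0.25) + (-0.75)·(-0.75)) / 3 = 8.75/3 = 2.9167

S is symmetric (S[j,i] = S[i,j]). Assembling:

S = [[4.9167, 0, 0.9167],
 [0, 2, 0],
 [0.9167, 0, 2.9167]]


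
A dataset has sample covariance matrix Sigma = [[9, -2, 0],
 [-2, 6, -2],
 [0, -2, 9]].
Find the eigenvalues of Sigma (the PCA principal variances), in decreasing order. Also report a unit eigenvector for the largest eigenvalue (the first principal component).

Step 1 — characteristic polynomial p(λ) = det(λI - Sigma) = λ³ - tr·λ² + c_1·λ - det, where tr = trace, c_1 = sum of the principal 2×2 minors, det = det(Sigma):
  tr = 9 + 6 + 9 = 24,
  c_1 = (9·6 - (-2)²) + (9·9 - (0)²) + (6·9 - (-2)²) = 50 + 81 + 50 = 181,
  det = 9·(6·9 - (-2)²) - (-2)·((-2)·9 - (-2)·(0)) + (0)·((-2)·(-2) - 6·(0)) = 9·(50) - (-2)·(-18) + (0)·(4) = 414.
  So p(λ) = λ³ - 24λ² + 181λ - 414.
Step 2 — look for an integer root (rational root theorem: any rational root is an integer divisor of 414). Testing λ = 9:
  p(9) = 729 - 1944 + 1629 - 414 = 0  ✓
  Dividing out (λ - 9): p(λ) = (λ - 9)(λ² - 15λ + 46).
Step 3 — remaining eigenvalues from the quadratic λ² - 15λ + 46 = 0:
  Δ = 15² - 4·46 = 225 - 184 = 41,  λ = (15 ± √41)/2 = (15 ± 6.4031)/2 ≈ 10.7016 or 4.2984.
  Sorted: λ_1 = 10.7016,  λ_2 = 9,  λ_3 = 4.2984  (check: sum = 24 = tr ✓).

Step 4 — unit eigenvector for λ_1 ≈ 10.7016: v spans the null space of (Sigma - λ_1 I), whose rows are
  r_1 = (-1.7016, -2, 0),  r_2 = (-2, -4.7016, -2),  r_3 = (0, -2, -1.7016).
  v is orthogonal to every row, so take v ∝ r_1 × r_2 = ((-2)·(-2) - (0)·(-4.7016), (0)·(-2) - (-1.7016)·(-2), (-1.7016)·(-4.7016) - (-2)·(-2)) ≈ (4, -3.4031, 4).
  Let u = (4, -3.4031, 4).
  ||u|| = √((4)² + (-3.4031)² + (4)²) = √(43.5813) ≈ 6.6016,  v_1 = u/||u|| ≈ (0.6059, -0.5155, 0.6059) (||v_1|| = 1).

λ_1 = 10.7016,  λ_2 = 9,  λ_3 = 4.2984;  v_1 ≈ (0.6059, -0.5155, 0.6059)


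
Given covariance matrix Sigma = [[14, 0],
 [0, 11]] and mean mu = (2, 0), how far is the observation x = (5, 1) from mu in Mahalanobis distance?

Step 1 — centre the observation: (x - mu) = (3, 1).

Step 2 — invert Sigma. det(Sigma) = 14·11 - (0)² = 154.
  Sigma^{-1} = (1/det) · [[d, -b], [-b, a]] = [[0.0714, 0],
 [0, 0.0909]].

Step 3 — form the quadratic (x - mu)^T · Sigma^{-1} · (x - mu):
  Sigma^{-1} · (x - mu) = (0.2143, 0.0909).
  (x - mu)^T · [Sigma^{-1} · (x - mu)] = (3)·(0.2143) + (1)·(0.0909) = 0.7338.

Step 4 — take square root: d = √(0.7338) ≈ 0.8566.

d(x, mu) = √(0.7338) ≈ 0.8566


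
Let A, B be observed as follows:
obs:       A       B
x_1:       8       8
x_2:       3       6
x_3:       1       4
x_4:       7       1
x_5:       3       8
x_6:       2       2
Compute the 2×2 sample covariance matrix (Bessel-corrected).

Step 1 — column means:
  mean(A) = (8 + 3 + 1 + 7 + 3 + 2) / 6 = 24/6 = 4
  mean(B) = (8 + 6 + 4 + 1 + 8 + 2) / 6 = 29/6 = 4.8333

Step 2 — sample covariance S[i,j] = (1/(n-1)) · Σ_k (x_{k,i} - mean_i) · (x_{k,j} - mean_j), with n-1 = 5.
  S[A,A] = ((4)·(4) + (-1)·(-1) + (-3)·(-3) + (3)·(3) + (-1)·(-1) + (-2)·(-2)) / 5 = 40/5 = 8
  S[A,B] = ((4)·(3.1667) + (-1)·(1.1667) + (-3)·(-0.8333) + (3)·(-3.8333) + (-1)·(3.1667) + (-2)·(-2.8333)) / 5 = 5/5 = 1
  S[B,B] = ((3.1667)·(3.1667) + (1.1667)·(1.1667) + (-0.8333)·(-0.8333) + (-3.8333)·(-3.8333) + (3.1667)·(3.1667) + (-2.8333)·(-2.8333)) / 5 = 44.8333/5 = 8.9667

S is symmetric (S[j,i] = S[i,j]). Assembling:

S = [[8, 1],
 [1, 8.9667]]


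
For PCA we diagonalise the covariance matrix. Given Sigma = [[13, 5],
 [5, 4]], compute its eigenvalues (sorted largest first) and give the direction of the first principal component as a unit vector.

Step 1 — characteristic polynomial of 2×2 Sigma:
  det(Sigma - λI) = λ² - trace · λ + det = 0.
  trace = 13 + 4 = 17, det = 13·4 - (5)² = 27.
Step 2 — discriminant:
  Δ = trace² - 4·det = 289 - 108 = 181.
Step 3 — eigenvalues:
  λ = (trace ± √Δ)/2 = (17 ± 13.4536)/2,
  λ_1 = 15.2268,  λ_2 = 1.7732.

Step 4 — unit eigenvector for λ_1: solve (Sigma - λ_1 I)v = 0. First row:
  (13 - 15.2268)·v_x + (5)·v_y = 0, i.e. (-2.2268)·v_x + (5)·v_y = 0,
  so v ∝ (b, λ_1 - a) = (5, 2.2268) = u.
  ||u|| = √((5)² + (2.2268)²) = √(29.9587) ≈ 5.4735,
  v_1 = u/||u|| ≈ (0.9135, 0.4068) (||v_1|| = 1).

λ_1 = 15.2268,  λ_2 = 1.7732;  v_1 ≈ (0.9135, 0.4068)


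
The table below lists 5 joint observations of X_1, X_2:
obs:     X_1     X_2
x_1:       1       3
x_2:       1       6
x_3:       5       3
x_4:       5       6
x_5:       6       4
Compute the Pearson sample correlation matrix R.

Step 1 — column means:
  mean(X_1) = (1 + 1 + 5 + 5 + 6) / 5 = 18/5 = 3.6
  mean(X_2) = (3 + 6 + 3 + 6 + 4) / 5 = 22/5 = 4.4

Step 2 — sample variances and covariances s[i,j] = (1/(n-1)) · Σ_k (x_{k,i} - mean_i) · (x_{k,j} - mean_j), with n-1 = 4:
  s[X_1,X_1] = ((-2.6)·(-2.6) + (-2.6)·(-2.6) + (1.4)·(1.4) + (1.4)·(1.4) + (2.4)·(2.4)) / 4 = 23.2/4 = 5.8
  s[X_1,X_2] = ((-2.6)·(-1.4) + (-2.6)·(1.6) + (1.4)·(-1.4) + (1.4)·(1.6) + (2.4)·(-0.4)) / 4 = -1.2/4 = -0.3
  s[X_2,X_2] = ((-1.4)·(-1.4) + (1.6)·(1.6) + (-1.4)·(-1.4) + (1.6)·(1.6) + (-0.4)·(-0.4)) / 4 = 9.2/4 = 2.3
  Sample standard deviations s_i = √(s[i,i]):
  s(X_1) = √(5.8) = 2.4083
  s(X_2) = √(2.3) = 1.5166

Step 3 — r_{ij} = s_{ij} / (s_i · s_j):
  r[X_1,X_1] = 1 (diagonal).
  r[X_1,X_2] = -0.3 / (2.4083 · 1.5166) = -0.3 / 3.6524 = -0.0821
  r[X_2,X_2] = 1 (diagonal).

R is symmetric with unit diagonal. Assembling:

R = [[1, -0.0821],
 [-0.0821, 1]]


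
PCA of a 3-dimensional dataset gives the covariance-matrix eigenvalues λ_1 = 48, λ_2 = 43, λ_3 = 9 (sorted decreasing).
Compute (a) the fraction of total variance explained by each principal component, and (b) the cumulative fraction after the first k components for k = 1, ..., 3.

Step 1 — total variance = trace(Sigma) = Σ λ_i = 48 + 43 + 9 = 100.

Step 2 — fraction explained by component i = λ_i / Σ λ:
  PC1: 48/100 = 0.48
  PC2: 43/100 = 0.43
  PC3: 9/100 = 0.09

Step 3 — cumulative fraction after k components = (λ_1 + ... + λ_k) / Σ λ:
  k = 1: 48/100 = 0.48
  k = 2: (48 + 43)/100 = 91/100 = 0.91
  k = 3: (48 + 43 + 9)/100 = 100/100 = 1

Summary (fraction, with percent):

explained: PC1 0.48 (48%), PC2 0.43 (43%), PC3 0.09 (9%);  cumulative: 0.48, 0.91, 1


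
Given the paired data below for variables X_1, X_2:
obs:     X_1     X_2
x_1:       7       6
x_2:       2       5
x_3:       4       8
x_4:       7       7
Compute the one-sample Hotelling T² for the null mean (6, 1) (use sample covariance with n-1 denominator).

Step 1 — sample mean vector:
  mean(X_1) = (7 + 2 + 4 + 7) / 4 = 20/4 = 5
  mean(X_2) = (6 + 5 + 8 + 7) / 4 = 26/4 = 6.5
  x̄ = (5, 6.5),  deviation x̄ - mu_0 = (5, 6.5) - (6, 1) = (-1, 5.5).

Step 2 — sample covariance matrix, S[i,j] = (1/(n-1)) · Σ_k (x_{k,i} - mean_i) · (x_{k,j} - mean_j), divisor n-1 = 3:
  S[X_1,X_1] = ((2)·(2) + (-3)·(-3) + (-1)·(-1) + (2)·(2)) / 3 = 18/3 = 6
  S[X_1,X_2] = ((2)·(-0.5) + (-3)·(-1.5) + (-1)·(1.5) + (2)·(0.5)) / 3 = 3/3 = 1
  S[X_2,X_2] = ((-0.5)·(-0.5) + (-1.5)·(-1.5) + (1.5)·(1.5) + (0.5)·(0.5)) / 3 = 5/3 = 1.6667
  S = [[6, 1],
 [1, 1.6667]].

Step 3 — invert S. det(S) = 6·1.6667 - (1)² = 9.
  S^{-1} = (1/det) · [[d, -b], [-b, a]] = [[0.1852, -0.1111],
 [-0.1111, 0.6667]].

Step 4 — quadratic form (x̄ - mu_0)^T · S^{-1} · (x̄ - mu_0):
  S^{-1} · (x̄ - mu_0) = (-0.7963, 3.7778),
  (x̄ - mu_0)^T · [...] = (-1)·(-0.7963) + (5.5)·(3.7778) = 21.5741.

Step 5 — scale by n: T² = 4 · 21.5741 = 86.2963.

T² ≈ 86.2963


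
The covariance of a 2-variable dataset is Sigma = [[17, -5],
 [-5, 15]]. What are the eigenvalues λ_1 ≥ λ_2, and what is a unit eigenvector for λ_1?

Step 1 — characteristic polynomial of 2×2 Sigma:
  det(Sigma - λI) = λ² - trace · λ + det = 0.
  trace = 17 + 15 = 32, det = 17·15 - (-5)² = 230.
Step 2 — discriminant:
  Δ = trace² - 4·det = 1024 - 920 = 104.
Step 3 — eigenvalues:
  λ = (trace ± √Δ)/2 = (32 ± 10.198)/2,
  λ_1 = 21.099,  λ_2 = 10.901.

Step 4 — unit eigenvector for λ_1: solve (Sigma - λ_1 I)v = 0. First row:
  (17 - 21.099)·v_x + (-5)·v_y = 0, i.e. (-4.099)·v_x + (-5)·v_y = 0,
  so v ∝ (b, λ_1 - a) = (-5, 4.099); multiply by -1 so the first entry is positive: u = (5, -4.099).
  ||u|| = √((5)² + (-4.099)²) = √(41.802) ≈ 6.4654,
  v_1 = u/||u|| ≈ (0.7733, -0.634) (||v_1|| = 1).

λ_1 = 21.099,  λ_2 = 10.901;  v_1 ≈ (0.7733, -0.634)


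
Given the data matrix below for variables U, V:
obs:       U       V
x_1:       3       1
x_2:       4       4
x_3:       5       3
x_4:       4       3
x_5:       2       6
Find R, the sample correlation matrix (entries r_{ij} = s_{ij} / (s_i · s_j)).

Step 1 — column means:
  mean(U) = (3 + 4 + 5 + 4 + 2) / 5 = 18/5 = 3.6
  mean(V) = (1 + 4 + 3 + 3 + 6) / 5 = 17/5 = 3.4

Step 2 — sample variances and covariances s[i,j] = (1/(n-1)) · Σ_k (x_{k,i} - mean_i) · (x_{k,j} - mean_j), with n-1 = 4:
  s[U,U] = ((-0.6)·(-0.6) + (0.4)·(0.4) + (1.4)·(1.4) + (0.4)·(0.4) + (-1.6)·(-1.6)) / 4 = 5.2/4 = 1.3
  s[U,V] = ((-0.6)·(-2.4) + (0.4)·(0.6) + (1.4)·(-0.4) + (0.4)·(-0.4) + (-1.6)·(2.6)) / 4 = -3.2/4 = -0.8
  s[V,V] = ((-2.4)·(-2.4) + (0.6)·(0.6) + (-0.4)·(-0.4) + (-0.4)·(-0.4) + (2.6)·(2.6)) / 4 = 13.2/4 = 3.3
  Sample standard deviations s_i = √(s[i,i]):
  s(U) = √(1.3) = 1.1402
  s(V) = √(3.3) = 1.8166

Step 3 — r_{ij} = s_{ij} / (s_i · s_j):
  r[U,U] = 1 (diagonal).
  r[U,V] = -0.8 / (1.1402 · 1.8166) = -0.8 / 2.0712 = -0.3862
  r[V,V] = 1 (diagonal).

R is symmetric with unit diagonal. Assembling:

R = [[1, -0.3862],
 [-0.3862, 1]]


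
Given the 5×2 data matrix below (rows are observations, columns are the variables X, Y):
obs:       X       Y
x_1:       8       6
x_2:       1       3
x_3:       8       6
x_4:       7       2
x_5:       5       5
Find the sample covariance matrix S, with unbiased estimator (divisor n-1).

Step 1 — column means:
  mean(X) = (8 + 1 + 8 + 7 + 5) / 5 = 29/5 = 5.8
  mean(Y) = (6 + 3 + 6 + 2 + 5) / 5 = 22/5 = 4.4

Step 2 — sample covariance S[i,j] = (1/(n-1)) · Σ_k (x_{k,i} - mean_i) · (x_{k,j} - mean_j), with n-1 = 4.
  S[X,X] = ((2.2)·(2.2) + (-4.8)·(-4.8) + (2.2)·(2.2) + (1.2)·(1.2) + (-0.8)·(-0.8)) / 4 = 34.8/4 = 8.7
  S[X,Y] = ((2.2)·(1.6) + (-4.8)·(-1.4) + (2.2)·(1.6) + (1.2)·(-2.4) + (-0.8)·(0.6)) / 4 = 10.4/4 = 2.6
  S[Y,Y] = ((1.6)·(1.6) + (-1.4)·(-1.4) + (1.6)·(1.6) + (-2.4)·(-2.4) + (0.6)·(0.6)) / 4 = 13.2/4 = 3.3

S is symmetric (S[j,i] = S[i,j]). Assembling:

S = [[8.7, 2.6],
 [2.6, 3.3]]


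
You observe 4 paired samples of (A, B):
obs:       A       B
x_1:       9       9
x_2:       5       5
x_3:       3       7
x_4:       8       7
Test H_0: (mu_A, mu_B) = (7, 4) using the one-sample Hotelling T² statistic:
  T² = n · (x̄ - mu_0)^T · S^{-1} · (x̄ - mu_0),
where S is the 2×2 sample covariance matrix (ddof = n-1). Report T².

Step 1 — sample mean vector:
  mean(A) = (9 + 5 + 3 + 8) / 4 = 25/4 = 6.25
  mean(B) = (9 + 5 + 7 + 7) / 4 = 28/4 = 7
  x̄ = (6.25, 7),  deviation x̄ - mu_0 = (6.25, 7) - (7, 4) = (-0.75, 3).

Step 2 — sample covariance matrix, S[i,j] = (1/(n-1)) · Σ_k (x_{k,i} - mean_i) · (x_{k,j} - mean_j), divisor n-1 = 3:
  S[A,A] = ((2.75)·(2.75) + (-1.25)·(-1.25) + (-3.25)·(-3.25) + (1.75)·(1.75)) / 3 = 22.75/3 = 7.5833
  S[A,B] = ((2.75)·(2) + (-1.25)·(-2) + (-3.25)·(0) + (1.75)·(0)) / 3 = 8/3 = 2.6667
  S[B,B] = ((2)·(2) + (-2)·(-2) + (0)·(0) + (0)·(0)) / 3 = 8/3 = 2.6667
  S = [[7.5833, 2.6667],
 [2.6667, 2.6667]].

Step 3 — invert S. det(S) = 7.5833·2.6667 - (2.6667)² = 13.1111.
  S^{-1} = (1/det) · [[d, -b], [-b, a]] = [[0.2034, -0.2034],
 [-0.2034, 0.5784]].

Step 4 — quadratic form (x̄ - mu_0)^T · S^{-1} · (x̄ - mu_0):
  S^{-1} · (x̄ - mu_0) = (-0.7627, 1.8877),
  (x̄ - mu_0)^T · [...] = (-0.75)·(-0.7627) + (3)·(1.8877) = 6.2352.

Step 5 — scale by n: T² = 4 · 6.2352 = 24.9407.

T² ≈ 24.9407


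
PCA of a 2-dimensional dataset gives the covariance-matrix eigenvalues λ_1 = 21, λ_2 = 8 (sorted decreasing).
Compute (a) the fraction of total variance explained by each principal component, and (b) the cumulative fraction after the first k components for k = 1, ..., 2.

Step 1 — total variance = trace(Sigma) = Σ λ_i = 21 + 8 = 29.

Step 2 — fraction explained by component i = λ_i / Σ λ:
  PC1: 21/29 = 0.7241
  PC2: 8/29 = 0.2759

Step 3 — cumulative fraction after k components = (λ_1 + ... + λ_k) / Σ λ:
  k = 1: 21/29 = 0.7241
  k = 2: (21 + 8)/29 = 29/29 = 1

Summary (fraction, with percent):

explained: PC1 0.7241 (72.41%), PC2 0.2759 (27.59%);  cumulative: 0.7241, 1


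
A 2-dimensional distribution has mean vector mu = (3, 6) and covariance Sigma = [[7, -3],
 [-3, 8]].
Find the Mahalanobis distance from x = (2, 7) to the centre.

Step 1 — centre the observation: (x - mu) = (-1, 1).

Step 2 — invert Sigma. det(Sigma) = 7·8 - (-3)² = 47.
  Sigma^{-1} = (1/det) · [[d, -b], [-b, a]] = [[0.1702, 0.0638],
 [0.0638, 0.1489]].

Step 3 — form the quadratic (x - mu)^T · Sigma^{-1} · (x - mu):
  Sigma^{-1} · (x - mu) = (-0.1064, 0.0851).
  (x - mu)^T · [Sigma^{-1} · (x - mu)] = (-1)·(-0.1064) + (1)·(0.0851) = 0.1915.

Step 4 — take square root: d = √(0.1915) ≈ 0.4376.

d(x, mu) = √(0.1915) ≈ 0.4376


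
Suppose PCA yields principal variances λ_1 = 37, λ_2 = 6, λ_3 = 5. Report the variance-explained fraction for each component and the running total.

Step 1 — total variance = trace(Sigma) = Σ λ_i = 37 + 6 + 5 = 48.

Step 2 — fraction explained by component i = λ_i / Σ λ:
  PC1: 37/48 = 0.7708
  PC2: 6/48 = 0.125
  PC3: 5/48 = 0.1042

Step 3 — cumulative fraction after k components = (λ_1 + ... + λ_k) / Σ λ:
  k = 1: 37/48 = 0.7708
  k = 2: (37 + 6)/48 = 43/48 = 0.8958
  k = 3: (37 + 6 + 5)/48 = 48/48 = 1

Summary (fraction, with percent):

explained: PC1 0.7708 (77.08%), PC2 0.125 (12.5%), PC3 0.1042 (10.42%);  cumulative: 0.7708, 0.8958, 1


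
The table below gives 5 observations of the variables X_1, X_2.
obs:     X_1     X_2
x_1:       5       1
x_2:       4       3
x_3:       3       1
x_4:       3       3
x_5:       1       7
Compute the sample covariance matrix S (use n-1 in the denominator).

Step 1 — column means:
  mean(X_1) = (5 + 4 + 3 + 3 + 1) / 5 = 16/5 = 3.2
  mean(X_2) = (1 + 3 + 1 + 3 + 7) / 5 = 15/5 = 3

Step 2 — sample covariance S[i,j] = (1/(n-1)) · Σ_k (x_{k,i} - mean_i) · (x_{k,j} - mean_j), with n-1 = 4.
  S[X_1,X_1] = ((1.8)·(1.8) + (0.8)·(0.8) + (-0.2)·(-0.2) + (-0.2)·(-0.2) + (-2.2)·(-2.2)) / 4 = 8.8/4 = 2.2
  S[X_1,X_2] = ((1.8)·(-2) + (0.8)·(0) + (-0.2)·(-2) + (-0.2)·(0) + (-2.2)·(4)) / 4 = -12/4 = -3
  S[X_2,X_2] = ((-2)·(-2) + (0)·(0) + (-2)·(-2) + (0)·(0) + (4)·(4)) / 4 = 24/4 = 6

S is symmetric (S[j,i] = S[i,j]). Assembling:

S = [[2.2, -3],
 [-3, 6]]


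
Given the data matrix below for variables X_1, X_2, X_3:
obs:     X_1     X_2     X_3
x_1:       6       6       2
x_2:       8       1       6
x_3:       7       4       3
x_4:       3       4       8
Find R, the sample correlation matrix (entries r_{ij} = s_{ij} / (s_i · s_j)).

Step 1 — column means:
  mean(X_1) = (6 + 8 + 7 + 3) / 4 = 24/4 = 6
  mean(X_2) = (6 + 1 + 4 + 4) / 4 = 15/4 = 3.75
  mean(X_3) = (2 + 6 + 3 + 8) / 4 = 19/4 = 4.75

Step 2 — sample variances and covariances s[i,j] = (1/(n-1)) · Σ_k (x_{k,i} - mean_i) · (x_{k,j} - mean_j), with n-1 = 3:
  s[X_1,X_1] = ((0)·(0) + (2)·(2) + (1)·(1) + (-3)·(-3)) / 3 = 14/3 = 4.6667
  s[X_1,X_2] = ((0)·(2.25) + (2)·(-2.75) + (1)·(0.25) + (-3)·(0.25)) / 3 = -6/3 = -2
  s[X_1,X_3] = ((0)·(-2.75) + (2)·(1.25) + (1)·(-1.75) + (-3)·(3.25)) / 3 = -9/3 = -3
  s[X_2,X_2] = ((2.25)·(2.25) + (-2.75)·(-2.75) + (0.25)·(0.25) + (0.25)·(0.25)) / 3 = 12.75/3 = 4.25
  s[X_2,X_3] = ((2.25)·(-2.75) + (-2.75)·(1.25) + (0.25)·(-1.75) + (0.25)·(3.25)) / 3 = -9.25/3 = -3.0833
  s[X_3,X_3] = ((-2.75)·(-2.75) + (1.25)·(1.25) + (-1.75)·(-1.75) + (3.25)·(3.25)) / 3 = 22.75/3 = 7.5833
  Sample standard deviations s_i = √(s[i,i]):
  s(X_1) = √(4.6667) = 2.1602
  s(X_2) = √(4.25) = 2.0616
  s(X_3) = √(7.5833) = 2.7538

Step 3 — r_{ij} = s_{ij} / (s_i · s_j):
  r[X_1,X_1] = 1 (diagonal).
  r[X_1,X_2] = -2 / (2.1602 · 2.0616) = -2 / 4.4535 = -0.4491
  r[X_1,X_3] = -3 / (2.1602 · 2.7538) = -3 / 5.9489 = -0.5043
  r[X_2,X_2] = 1 (diagonal).
  r[X_2,X_3] = -3.0833 / (2.0616 · 2.7538) = -3.0833 / 5.6771 = -0.5431
  r[X_3,X_3] = 1 (diagonal).

R is symmetric with unit diagonal. Assembling:

R = [[1, -0.4491, -0.5043],
 [-0.4491, 1, -0.5431],
 [-0.5043, -0.5431, 1]]


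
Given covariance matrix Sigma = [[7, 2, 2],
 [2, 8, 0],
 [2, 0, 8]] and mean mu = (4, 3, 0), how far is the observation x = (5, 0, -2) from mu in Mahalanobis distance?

Step 1 — centre the observation: (x - mu) = (1, -3, -2).

Step 2 — invert Sigma (cofactor / det for 3×3, or solve directly):
  Sigma^{-1} = [[0.1667, -0.0417, -0.0417],
 [-0.0417, 0.1354, 0.0104],
 [-0.0417, 0.0104, 0.1354]].

Step 3 — form the quadratic (x - mu)^T · Sigma^{-1} · (x - mu):
  Sigma^{-1} · (x - mu) = (0.375, -0.4688, -0.3438).
  (x - mu)^T · [Sigma^{-1} · (x - mu)] = (1)·(0.375) + (-3)·(-0.4688) + (-2)·(-0.3438) = 2.4688.

Step 4 — take square root: d = √(2.4688) ≈ 1.5712.

d(x, mu) = √(2.4688) ≈ 1.5712


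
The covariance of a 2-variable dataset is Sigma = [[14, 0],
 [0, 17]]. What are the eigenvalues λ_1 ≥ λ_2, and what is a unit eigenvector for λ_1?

Step 1 — characteristic polynomial of 2×2 Sigma:
  det(Sigma - λI) = λ² - trace · λ + det = 0.
  trace = 14 + 17 = 31, det = 14·17 - (0)² = 238.
Step 2 — discriminant:
  Δ = trace² - 4·det = 961 - 952 = 9.
Step 3 — eigenvalues:
  λ = (trace ± √Δ)/2 = (31 ± 3)/2,
  λ_1 = 17,  λ_2 = 14.

Step 4 — unit eigenvector for λ_1: Sigma is diagonal, so its eigenvectors are the coordinate axes. λ_1 = 17 is the diagonal entry on the second coordinate axis, hence
  v_1 = (0, 1) (||v_1|| = 1).

λ_1 = 17,  λ_2 = 14;  v_1 ≈ (0, 1)


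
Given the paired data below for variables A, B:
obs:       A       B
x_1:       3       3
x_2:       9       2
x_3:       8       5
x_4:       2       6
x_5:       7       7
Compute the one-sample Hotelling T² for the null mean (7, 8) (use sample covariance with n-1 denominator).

Step 1 — sample mean vector:
  mean(A) = (3 + 9 + 8 + 2 + 7) / 5 = 29/5 = 5.8
  mean(B) = (3 + 2 + 5 + 6 + 7) / 5 = 23/5 = 4.6
  x̄ = (5.8, 4.6),  deviation x̄ - mu_0 = (5.8, 4.6) - (7, 8) = (-1.2, -3.4).

Step 2 — sample covariance matrix, S[i,j] = (1/(n-1)) · Σ_k (x_{k,i} - mean_i) · (x_{k,j} - mean_j), divisor n-1 = 4:
  S[A,A] = ((-2.8)·(-2.8) + (3.2)·(3.2) + (2.2)·(2.2) + (-3.8)·(-3.8) + (1.2)·(1.2)) / 4 = 38.8/4 = 9.7
  S[A,B] = ((-2.8)·(-1.6) + (3.2)·(-2.6) + (2.2)·(0.4) + (-3.8)·(1.4) + (1.2)·(2.4)) / 4 = -5.4/4 = -1.35
  S[B,B] = ((-1.6)·(-1.6) + (-2.6)·(-2.6) + (0.4)·(0.4) + (1.4)·(1.4) + (2.4)·(2.4)) / 4 = 17.2/4 = 4.3
  S = [[9.7, -1.35],
 [-1.35, 4.3]].

Step 3 — invert S. det(S) = 9.7·4.3 - (-1.35)² = 39.8875.
  S^{-1} = (1/det) · [[d, -b], [-b, a]] = [[0.1078, 0.0338],
 [0.0338, 0.2432]].

Step 4 — quadratic form (x̄ - mu_0)^T · S^{-1} · (x̄ - mu_0):
  S^{-1} · (x̄ - mu_0) = (-0.2444, -0.8674),
  (x̄ - mu_0)^T · [...] = (-1.2)·(-0.2444) + (-3.4)·(-0.8674) = 3.2426.

Step 5 — scale by n: T² = 5 · 3.2426 = 16.2131.

T² ≈ 16.2131
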